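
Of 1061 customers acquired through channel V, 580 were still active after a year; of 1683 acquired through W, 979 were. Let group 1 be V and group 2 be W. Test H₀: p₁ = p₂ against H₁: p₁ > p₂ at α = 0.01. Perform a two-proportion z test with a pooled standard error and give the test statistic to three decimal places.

p̂₁ = 580/1061 ≈ 0.54665, p̂₂ = 979/1683 ≈ 0.58170.
Pooled p̂ = (580+979)/(1061+1683) = 1559/2744 = 0.56815.
SE = √(p̂(1−p̂)(1/n₁+1/n₂)) = √(0.56815·0.43185·0.00153668) = √(0.000377034) = 0.01942.
z = (0.54665 − 0.58170)/0.01942 = -0.03505/0.01942 = -1.805.
p-value = P(Z > -1.805) ≈ 0.9645; since p > α = 0.01, fail to reject H₀.

z = -1.805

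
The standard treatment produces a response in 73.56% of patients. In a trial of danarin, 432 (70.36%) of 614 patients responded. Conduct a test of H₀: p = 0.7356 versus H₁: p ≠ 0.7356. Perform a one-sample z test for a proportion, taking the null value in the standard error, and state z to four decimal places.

z = -1.7989

p̂ = 432/614 ≈ 0.703583.
SE = √(p₀(1−p₀)/n) = √(0.19449/614) = 0.017798.
z = (0.703583 − 0.7356)/0.017798 = -0.032017/0.017798 = -1.7989.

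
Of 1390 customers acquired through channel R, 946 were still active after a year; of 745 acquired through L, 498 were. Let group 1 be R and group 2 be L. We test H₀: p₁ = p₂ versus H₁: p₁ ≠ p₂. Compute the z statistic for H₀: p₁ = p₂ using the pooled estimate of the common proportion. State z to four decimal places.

p̂₁ = 946/1390 = 0.680576, p̂₂ = 498/745 = 0.668456.
Pooled p̂ = (946+498)/(1390+745) = 1444/2135 = 0.676347.
SE = √(p̂(1−p̂)(1/n₁+1/n₂)) = √(0.676347·0.323653·0.00206171) = √(0.000451311) = 0.021244.
z = (0.680576 − 0.668456)/0.021244 = 0.012120/0.021244 = 0.5705.

z = 0.5705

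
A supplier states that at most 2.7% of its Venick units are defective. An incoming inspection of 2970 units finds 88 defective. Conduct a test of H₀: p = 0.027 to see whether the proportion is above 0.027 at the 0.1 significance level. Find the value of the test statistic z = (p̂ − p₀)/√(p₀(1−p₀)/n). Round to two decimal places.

z = 0.88

p̂ = 88/2970 ≈ 0.029630.
Under H₀, SE = √(0.027·0.973/2970) = √(8.84545e-06) = 0.002974.
z = (0.029630 − 0.027)/0.002974 = 0.002630/0.002974 = 0.88.
p-value = P(Z > 0.884) ≈ 0.1883, so at α = 0.1 we fail to reject H₀.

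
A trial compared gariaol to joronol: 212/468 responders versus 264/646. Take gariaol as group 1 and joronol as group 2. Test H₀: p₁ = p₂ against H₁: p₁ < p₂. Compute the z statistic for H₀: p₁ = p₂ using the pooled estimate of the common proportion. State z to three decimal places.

p̂₁ = 212/468 ≈ 0.45299, p̂₂ = 264/646 ≈ 0.40867.
Pooled p̂ = (212+264)/(468+646) = 476/1114 = 0.42729.
SE = √(0.244713 × 0.00368474) = 0.03003.
z = (0.45299 − 0.40867)/0.03003 = 0.04432/0.03003 = 1.476.
p-value = P(Z < 1.476) ≈ 0.9300.

z = 1.476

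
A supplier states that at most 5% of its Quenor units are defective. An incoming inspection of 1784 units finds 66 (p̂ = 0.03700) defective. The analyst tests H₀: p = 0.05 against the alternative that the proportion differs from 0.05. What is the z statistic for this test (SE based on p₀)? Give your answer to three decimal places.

z = -2.520

p̂ = 66/1784 ≈ 0.036996.
SE = √(p₀(1−p₀)/n) = √(0.0475/1784) = 0.005160.
z = (0.036996 − 0.05)/0.005160 = -0.013004/0.005160 = -2.520.
Two-sided p-value ≈ 2·Φ(−2.520) = 0.0117.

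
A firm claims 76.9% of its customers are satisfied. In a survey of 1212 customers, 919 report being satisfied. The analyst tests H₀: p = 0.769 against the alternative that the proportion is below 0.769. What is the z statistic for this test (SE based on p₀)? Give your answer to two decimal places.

p̂ = 919/1212 = 0.75825.
Standard error under H₀: √(0.769×0.231/1212) = 0.01211.
z = (0.75825 − 0.769)/0.01211 = -0.01075/0.01211 = -0.89.

z = -0.89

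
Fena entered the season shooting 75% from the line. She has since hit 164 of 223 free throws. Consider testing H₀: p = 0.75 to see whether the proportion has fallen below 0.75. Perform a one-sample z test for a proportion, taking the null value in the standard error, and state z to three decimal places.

z = -0.503

p̂ = 164/223 = 0.735426.
Under H₀, SE = √(0.75·0.25/223) = √(0.000840807) = 0.028997.
z = (0.735426 − 0.75)/0.028997 = -0.014574/0.028997 = -0.503.
p-value = P(Z < -0.503) ≈ 0.3076.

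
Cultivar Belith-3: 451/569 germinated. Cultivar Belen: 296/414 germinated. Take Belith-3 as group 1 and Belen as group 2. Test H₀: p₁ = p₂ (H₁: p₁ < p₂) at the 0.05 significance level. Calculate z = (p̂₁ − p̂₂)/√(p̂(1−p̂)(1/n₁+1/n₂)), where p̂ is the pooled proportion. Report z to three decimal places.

z = 2.814

p̂₁ = 451/569 ≈ 0.79262, p̂₂ = 296/414 ≈ 0.71498.
Pooled p̂ = (451+296)/(569+414) = 747/983 = 0.75992.
SE = √(0.182442 × 0.00417293) = 0.02759.
z = (0.79262 − 0.71498)/0.02759 = 0.07764/0.02759 = 2.814.
p-value = P(Z < 2.814) ≈ 0.9976, so at α = 0.05 we fail to reject H₀.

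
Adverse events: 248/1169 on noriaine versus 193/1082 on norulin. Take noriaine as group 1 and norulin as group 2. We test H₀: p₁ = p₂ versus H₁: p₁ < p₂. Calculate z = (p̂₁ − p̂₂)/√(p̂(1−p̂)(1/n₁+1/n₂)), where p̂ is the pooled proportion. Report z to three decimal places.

z = 2.017

p̂₁ = 248/1169 ≈ 0.212147, p̂₂ = 193/1082 ≈ 0.178373.
Pooled p̂ = (248+193)/(1169+1082) = 441/2251 = 0.195913.
SE = √(p̂(1−p̂)(1/n₁+1/n₂)) = √(0.195913·0.804087·0.00177965) = √(0.00028035) = 0.016744.
z = (0.212147 − 0.178373)/0.016744 = 0.033774/0.016744 = 2.017.
p-value = P(Z < 2.017) ≈ 0.9782.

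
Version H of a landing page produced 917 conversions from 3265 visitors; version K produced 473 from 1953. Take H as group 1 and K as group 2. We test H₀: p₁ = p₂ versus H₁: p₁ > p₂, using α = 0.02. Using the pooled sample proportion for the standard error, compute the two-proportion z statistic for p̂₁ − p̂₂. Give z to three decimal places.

p̂₁ = 917/3265 ≈ 0.280858, p̂₂ = 473/1953 ≈ 0.242192.
Pooled p̂ = (917+473)/(3265+1953) = 1390/5218 = 0.266386.
SE = √(0.195424 × 0.000818311) = 0.012646.
z = (0.280858 − 0.242192)/0.012646 = 0.038666/0.012646 = 3.058.
p-value = P(Z > 3.058) ≈ 0.0011; since p < α = 0.02, reject H₀.

z = 3.058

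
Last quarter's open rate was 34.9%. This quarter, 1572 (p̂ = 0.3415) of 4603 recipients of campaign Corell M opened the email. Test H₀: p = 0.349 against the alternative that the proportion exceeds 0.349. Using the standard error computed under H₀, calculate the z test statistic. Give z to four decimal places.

z = -1.0652

p̂ = 1572/4603 ≈ 0.341516.
Under H₀, SE = √(0.349·0.651/4603) = √(4.93589e-05) = 0.007026.
z = (0.341516 − 0.349)/0.007026 = -0.007484/0.007026 = -1.0652.
p-value = P(Z > -1.065) ≈ 0.8566.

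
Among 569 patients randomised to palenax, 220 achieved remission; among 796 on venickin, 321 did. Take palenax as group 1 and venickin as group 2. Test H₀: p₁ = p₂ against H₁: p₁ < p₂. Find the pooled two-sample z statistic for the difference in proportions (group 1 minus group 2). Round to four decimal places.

z = -0.6191

p̂₁ = 220/569 ≈ 0.386643, p̂₂ = 321/796 ≈ 0.403266.
Pooled p̂ = (220+321)/(569+796) = 541/1365 = 0.396337.
SE = √(0.239254 × 0.00301375) = 0.026852.
z = (0.386643 − 0.403266)/0.026852 = -0.016623/0.026852 = -0.6191.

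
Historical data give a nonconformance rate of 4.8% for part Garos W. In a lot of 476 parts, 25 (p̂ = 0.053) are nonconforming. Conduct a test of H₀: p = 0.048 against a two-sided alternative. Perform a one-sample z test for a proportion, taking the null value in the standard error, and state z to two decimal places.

z = 0.46

p̂ = 25/476 = 0.0525.
SE = √(p₀(1−p₀)/n) = √(0.045696/476) = 0.0098.
z = (0.0525 − 0.048)/0.0098 = 0.0045/0.0098 = 0.46.
p-value = 2·P(Z > 0.461) ≈ 0.6445.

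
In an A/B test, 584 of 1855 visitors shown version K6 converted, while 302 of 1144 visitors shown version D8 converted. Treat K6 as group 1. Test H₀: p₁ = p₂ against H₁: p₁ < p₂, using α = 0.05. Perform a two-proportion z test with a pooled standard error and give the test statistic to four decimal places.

z = 2.9642

p̂₁ = 584/1855 ≈ 0.314825, p̂₂ = 302/1144 ≈ 0.263986.
Pooled p̂ = (584+302)/(1855+1144) = 886/2999 = 0.295432.
SE = √(p̂(1−p̂)(1/n₁+1/n₂)) = √(0.295432·0.704568·0.00141321) = √(0.000294162) = 0.017151.
z = (0.314825 − 0.263986)/0.017151 = 0.050839/0.017151 = 2.9642.
p-value = P(Z < 2.964) ≈ 0.9985; since p > α = 0.05, fail to reject H₀.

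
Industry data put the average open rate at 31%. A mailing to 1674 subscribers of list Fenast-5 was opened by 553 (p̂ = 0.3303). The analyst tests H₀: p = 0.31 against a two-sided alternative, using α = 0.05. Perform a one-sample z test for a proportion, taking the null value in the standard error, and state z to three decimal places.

p̂ = 553/1674 = 0.330346.
Under H₀, SE = √(0.31·0.69/1674) = √(0.000127778) = 0.011304.
z = (0.330346 − 0.31)/0.011304 = 0.020346/0.011304 = 1.800.
p-value = 2·P(Z > 1.800) ≈ 0.0719, so at α = 0.05 we fail to reject H₀.

z = 1.800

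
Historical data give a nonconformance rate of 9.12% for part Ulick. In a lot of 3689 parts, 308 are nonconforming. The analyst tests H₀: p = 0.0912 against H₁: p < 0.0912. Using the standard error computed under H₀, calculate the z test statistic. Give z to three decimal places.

p̂ = 308/3689 = 0.083491.
Under H₀, SE = √(0.0912·0.9088/3689) = √(2.24675e-05) = 0.004740.
z = (0.083491 − 0.0912)/0.004740 = -0.007709/0.004740 = -1.626.
p-value = P(Z < -1.626) ≈ 0.0519.

z = -1.626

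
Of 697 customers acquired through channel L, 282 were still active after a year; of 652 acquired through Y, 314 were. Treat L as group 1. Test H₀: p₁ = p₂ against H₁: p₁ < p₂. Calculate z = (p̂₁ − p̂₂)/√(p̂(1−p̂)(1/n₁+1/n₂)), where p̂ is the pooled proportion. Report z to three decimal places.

p̂₁ = 282/697 = 0.40459, p̂₂ = 314/652 = 0.48160.
Pooled p̂ = (282+314)/(697+652) = 596/1349 = 0.44181.
SE = √(0.246614 × 0.00296846) = 0.02706.
z = (0.40459 − 0.48160)/0.02706 = -0.07701/0.02706 = -2.846.
p-value = P(Z < -2.846) ≈ 0.0022.

z = -2.846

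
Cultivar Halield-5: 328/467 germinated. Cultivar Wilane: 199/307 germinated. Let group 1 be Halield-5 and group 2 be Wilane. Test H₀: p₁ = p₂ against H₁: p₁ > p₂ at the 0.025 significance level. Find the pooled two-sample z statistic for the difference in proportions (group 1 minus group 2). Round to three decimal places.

p̂₁ = 328/467 ≈ 0.70236, p̂₂ = 199/307 ≈ 0.64821.
Pooled p̂ = (328+199)/(467+307) = 527/774 = 0.68088.
SE = √(p̂(1−p̂)(1/n₁+1/n₂)) = √(0.68088·0.31912·0.00539866) = √(0.00117304) = 0.03425.
z = (0.70236 − 0.64821)/0.03425 = 0.05415/0.03425 = 1.581.
p-value = P(Z > 1.581) ≈ 0.0569, so at α = 0.025 we fail to reject H₀.

z = 1.581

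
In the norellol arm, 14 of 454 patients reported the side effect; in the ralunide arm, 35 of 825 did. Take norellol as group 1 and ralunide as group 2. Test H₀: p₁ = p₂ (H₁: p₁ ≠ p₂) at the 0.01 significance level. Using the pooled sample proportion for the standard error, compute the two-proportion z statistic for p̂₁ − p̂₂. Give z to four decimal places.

z = -1.0330

p̂₁ = 14/454 ≈ 0.030837, p̂₂ = 35/825 ≈ 0.042424.
Pooled p̂ = (14+35)/(454+825) = 49/1279 = 0.038311.
SE = √(0.0368434 × 0.00341476) = 0.011217.
z = (0.030837 − 0.042424)/0.011217 = -0.011587/0.011217 = -1.0330.
Two-sided p-value ≈ 2·Φ(−1.033) = 0.3016; since p > α = 0.01, fail to reject H₀.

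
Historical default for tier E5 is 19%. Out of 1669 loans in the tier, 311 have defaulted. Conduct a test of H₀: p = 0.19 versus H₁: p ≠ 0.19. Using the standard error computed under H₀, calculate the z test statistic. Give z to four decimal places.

p̂ = 311/1669 = 0.186339.
Under H₀, SE = √(0.19·0.81/1669) = √(9.22109e-05) = 0.009603.
z = (0.186339 − 0.19)/0.009603 = -0.003661/0.009603 = -0.3812.

z = -0.3812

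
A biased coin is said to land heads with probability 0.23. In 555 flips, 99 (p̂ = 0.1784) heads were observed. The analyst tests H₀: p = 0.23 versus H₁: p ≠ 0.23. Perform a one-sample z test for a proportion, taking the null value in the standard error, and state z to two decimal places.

z = -2.89

p̂ = 99/555 ≈ 0.17838.
SE = √(p₀(1−p₀)/n) = √(0.1771/555) = 0.01786.
z = (0.17838 − 0.23)/0.01786 = -0.05162/0.01786 = -2.89.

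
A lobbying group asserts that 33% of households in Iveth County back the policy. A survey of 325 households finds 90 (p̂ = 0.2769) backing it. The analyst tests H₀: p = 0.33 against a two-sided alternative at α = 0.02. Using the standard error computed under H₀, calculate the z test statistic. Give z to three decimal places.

p̂ = 90/325 ≈ 0.27692.
SE = √(p₀(1−p₀)/n) = √(0.2211/325) = 0.02608.
z = (0.27692 − 0.33)/0.02608 = -0.05308/0.02608 = -2.035.
Two-sided p-value ≈ 2·Φ(−2.035) = 0.0419; since p > α = 0.02, fail to reject H₀.

z = -2.035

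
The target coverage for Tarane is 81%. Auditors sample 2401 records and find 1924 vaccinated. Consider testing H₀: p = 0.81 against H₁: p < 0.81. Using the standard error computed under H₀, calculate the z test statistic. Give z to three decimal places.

p̂ = 1924/2401 ≈ 0.801333.
Standard error under H₀: √(0.81×0.19/2401) = 0.008006.
z = (0.801333 − 0.81)/0.008006 = -0.008667/0.008006 = -1.083.

z = -1.083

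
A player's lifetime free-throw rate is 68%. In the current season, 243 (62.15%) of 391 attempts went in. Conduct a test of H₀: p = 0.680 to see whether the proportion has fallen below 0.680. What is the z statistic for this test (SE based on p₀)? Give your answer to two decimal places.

p̂ = 243/391 ≈ 0.6215.
Under H₀, SE = √(0.68·0.32/391) = √(0.000556522) = 0.0236.
z = (0.6215 − 0.68)/0.0236 = -0.0585/0.0236 = -2.48.

z = -2.48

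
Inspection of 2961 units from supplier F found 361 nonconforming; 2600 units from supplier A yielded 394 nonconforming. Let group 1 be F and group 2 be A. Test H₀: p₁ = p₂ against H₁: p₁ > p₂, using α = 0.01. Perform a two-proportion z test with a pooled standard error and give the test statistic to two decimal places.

p̂₁ = 361/2961 ≈ 0.1219, p̂₂ = 394/2600 ≈ 0.1515.
Pooled p̂ = (361+394)/(2961+2600) = 755/5561 = 0.1358.
SE = √(0.117334 × 0.000722339) = 0.0092.
z = (0.1219 − 0.1515)/0.0092 = -0.0296/0.0092 = -3.22.
p-value = P(Z > -3.217) ≈ 0.9994, so at α = 0.01 we fail to reject H₀.

z = -3.22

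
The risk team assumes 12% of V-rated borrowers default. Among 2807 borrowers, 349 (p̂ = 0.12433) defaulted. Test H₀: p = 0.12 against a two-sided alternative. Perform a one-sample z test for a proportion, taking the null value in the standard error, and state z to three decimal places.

p̂ = 349/2807 ≈ 0.12433.
SE = √(p₀(1−p₀)/n) = √(0.1056/2807) = 0.00613.
z = (0.12433 − 0.12)/0.00613 = 0.00433/0.00613 = 0.706.
p-value = 2·P(Z > 0.706) ≈ 0.4800.

z = 0.706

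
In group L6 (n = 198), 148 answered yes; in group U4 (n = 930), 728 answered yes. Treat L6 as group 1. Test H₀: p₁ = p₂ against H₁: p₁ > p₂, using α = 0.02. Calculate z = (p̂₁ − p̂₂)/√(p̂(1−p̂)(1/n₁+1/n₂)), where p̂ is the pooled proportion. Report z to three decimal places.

p̂₁ = 148/198 = 0.747475, p̂₂ = 728/930 = 0.782796.
Pooled p̂ = (148+728)/(198+930) = 876/1128 = 0.776596.
SE = √(0.173495 × 0.00612577) = 0.032600.
z = (0.747475 − 0.782796)/0.032600 = -0.035321/0.032600 = -1.083.
p-value = P(Z > -1.083) ≈ 0.8607; since p > α = 0.02, fail to reject H₀.

z = -1.083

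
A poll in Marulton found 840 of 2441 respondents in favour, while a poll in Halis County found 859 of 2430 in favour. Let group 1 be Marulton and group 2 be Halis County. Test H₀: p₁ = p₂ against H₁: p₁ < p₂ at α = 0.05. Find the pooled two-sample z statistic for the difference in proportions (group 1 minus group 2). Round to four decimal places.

z = -0.6866

p̂₁ = 840/2441 ≈ 0.344121, p̂₂ = 859/2430 ≈ 0.353498.
Pooled p̂ = (840+859)/(2441+2430) = 1699/4871 = 0.348799.
SE = √(p̂(1−p̂)(1/n₁+1/n₂)) = √(0.348799·0.651201·0.000821191) = √(0.000186524) = 0.013657.
z = (0.344121 − 0.353498)/0.013657 = -0.009377/0.013657 = -0.6866.
p-value = P(Z < -0.687) ≈ 0.2462. With α = 0.05, fail to reject H₀.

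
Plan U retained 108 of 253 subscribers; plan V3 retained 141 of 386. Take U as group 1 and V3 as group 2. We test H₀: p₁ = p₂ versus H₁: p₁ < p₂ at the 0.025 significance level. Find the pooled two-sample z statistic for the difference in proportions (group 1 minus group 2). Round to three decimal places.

z = 1.561

p̂₁ = 108/253 = 0.42688, p̂₂ = 141/386 = 0.36528.
Pooled p̂ = (108+141)/(253+386) = 249/639 = 0.38967.
SE = √(0.237828 × 0.00654324) = 0.03945.
z = (0.42688 − 0.36528)/0.03945 = 0.06160/0.03945 = 1.561.
p-value = P(Z < 1.561) ≈ 0.9408; since p > α = 0.025, fail to reject H₀.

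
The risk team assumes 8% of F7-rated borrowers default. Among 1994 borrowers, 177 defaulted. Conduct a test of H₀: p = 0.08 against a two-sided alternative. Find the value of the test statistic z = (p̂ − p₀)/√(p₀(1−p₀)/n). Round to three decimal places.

z = 1.443

p̂ = 177/1994 ≈ 0.088766.
Under H₀, SE = √(0.08·0.92/1994) = √(3.69107e-05) = 0.006075.
z = (0.088766 − 0.08)/0.006075 = 0.008766/0.006075 = 1.443.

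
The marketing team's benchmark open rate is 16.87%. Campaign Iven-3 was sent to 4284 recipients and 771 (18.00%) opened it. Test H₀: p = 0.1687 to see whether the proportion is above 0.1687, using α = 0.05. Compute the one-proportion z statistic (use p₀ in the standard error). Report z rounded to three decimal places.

p̂ = 771/4284 ≈ 0.17997.
Under H₀, SE = √(0.1687·0.8313/4284) = √(3.27358e-05) = 0.00572.
z = (0.17997 − 0.1687)/0.00572 = 0.01127/0.00572 = 1.970.
p-value = P(Z > 1.970) ≈ 0.0244; since p < α = 0.05, reject H₀.

z = 1.970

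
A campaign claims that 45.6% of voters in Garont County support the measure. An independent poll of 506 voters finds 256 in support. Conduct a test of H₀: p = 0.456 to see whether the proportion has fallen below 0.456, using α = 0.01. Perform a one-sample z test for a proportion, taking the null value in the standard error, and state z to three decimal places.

z = 2.255

p̂ = 256/506 ≈ 0.50593.
SE = √(p₀(1−p₀)/n) = √(0.24806/506) = 0.02214.
z = (0.50593 − 0.456)/0.02214 = 0.04993/0.02214 = 2.255.
p-value = P(Z < 2.255) ≈ 0.9879; since p > α = 0.01, fail to reject H₀.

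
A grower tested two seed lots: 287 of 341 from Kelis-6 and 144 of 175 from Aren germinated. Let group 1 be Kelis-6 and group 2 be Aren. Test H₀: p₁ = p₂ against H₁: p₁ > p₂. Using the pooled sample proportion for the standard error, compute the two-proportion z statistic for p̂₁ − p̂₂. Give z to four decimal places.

p̂₁ = 287/341 = 0.841642, p̂₂ = 144/175 = 0.822857.
Pooled p̂ = (287+144)/(341+175) = 431/516 = 0.835271.
SE = √(p̂(1−p̂)(1/n₁+1/n₂)) = √(0.835271·0.164729·0.00864684) = √(0.00118975) = 0.034493.
z = (0.841642 − 0.822857)/0.034493 = 0.018785/0.034493 = 0.5446.
p-value = P(Z > 0.545) ≈ 0.2930.

z = 0.5446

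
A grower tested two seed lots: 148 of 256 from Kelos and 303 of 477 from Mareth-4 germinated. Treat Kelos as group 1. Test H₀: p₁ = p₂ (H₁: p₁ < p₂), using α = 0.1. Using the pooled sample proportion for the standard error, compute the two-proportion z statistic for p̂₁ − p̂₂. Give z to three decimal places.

z = -1.515

p̂₁ = 148/256 ≈ 0.57812, p̂₂ = 303/477 ≈ 0.63522.
Pooled p̂ = (148+303)/(256+477) = 451/733 = 0.61528.
SE = √(p̂(1−p̂)(1/n₁+1/n₂)) = √(0.61528·0.38472·0.00600269) = √(0.0014209) = 0.03769.
z = (0.57812 − 0.63522)/0.03769 = -0.05710/0.03769 = -1.515.
p-value = P(Z < -1.515) ≈ 0.0649. With α = 0.1, reject H₀.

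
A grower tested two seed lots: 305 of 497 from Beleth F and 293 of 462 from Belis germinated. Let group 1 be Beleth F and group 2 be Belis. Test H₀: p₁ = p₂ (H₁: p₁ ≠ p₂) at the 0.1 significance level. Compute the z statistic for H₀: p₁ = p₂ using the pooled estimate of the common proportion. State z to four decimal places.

z = -0.6553

p̂₁ = 305/497 = 0.613682, p̂₂ = 293/462 = 0.634199.
Pooled p̂ = (305+293)/(497+462) = 598/959 = 0.623566.
SE = √(0.234731 × 0.00417657) = 0.031311.
z = (0.613682 − 0.634199)/0.031311 = -0.020517/0.031311 = -0.6553.
p-value = 2·P(Z > 0.655) ≈ 0.5123. With α = 0.1, fail to reject H₀.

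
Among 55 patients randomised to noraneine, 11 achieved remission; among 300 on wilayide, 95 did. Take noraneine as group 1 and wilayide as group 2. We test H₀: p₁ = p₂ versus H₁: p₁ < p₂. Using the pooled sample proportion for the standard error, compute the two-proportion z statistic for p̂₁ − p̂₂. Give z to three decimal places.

z = -1.738

p̂₁ = 11/55 ≈ 0.20000, p̂₂ = 95/300 ≈ 0.31667.
Pooled p̂ = (11+95)/(55+300) = 106/355 = 0.29859.
SE = √(p̂(1−p̂)(1/n₁+1/n₂)) = √(0.29859·0.70141·0.0215152) = √(0.00450602) = 0.06713.
z = (0.20000 − 0.31667)/0.06713 = -0.11667/0.06713 = -1.738.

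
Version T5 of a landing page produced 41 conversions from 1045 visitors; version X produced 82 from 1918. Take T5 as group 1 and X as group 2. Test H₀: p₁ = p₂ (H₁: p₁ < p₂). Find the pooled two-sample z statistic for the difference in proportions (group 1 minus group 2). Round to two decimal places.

z = -0.46

p̂₁ = 41/1045 = 0.03923, p̂₂ = 82/1918 = 0.04275.
Pooled p̂ = (41+82)/(1045+1918) = 123/2963 = 0.04151.
SE = √(0.0397887 × 0.00147831) = 0.00767.
z = (0.03923 − 0.04275)/0.00767 = -0.00352/0.00767 = -0.46.
p-value = P(Z < -0.459) ≈ 0.3232.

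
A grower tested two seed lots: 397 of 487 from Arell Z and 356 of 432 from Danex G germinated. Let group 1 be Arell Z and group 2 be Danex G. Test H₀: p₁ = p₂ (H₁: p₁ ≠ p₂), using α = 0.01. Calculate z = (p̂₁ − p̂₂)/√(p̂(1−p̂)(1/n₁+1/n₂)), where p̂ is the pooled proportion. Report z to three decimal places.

z = -0.349

p̂₁ = 397/487 ≈ 0.81520, p̂₂ = 356/432 ≈ 0.82407.
Pooled p̂ = (397+356)/(487+432) = 753/919 = 0.81937.
SE = √(0.148004 × 0.0043682) = 0.02543.
z = (0.81520 − 0.82407)/0.02543 = -0.00887/0.02543 = -0.349.
Two-sided p-value ≈ 2·Φ(−0.349) = 0.7269. With α = 0.01, fail to reject H₀.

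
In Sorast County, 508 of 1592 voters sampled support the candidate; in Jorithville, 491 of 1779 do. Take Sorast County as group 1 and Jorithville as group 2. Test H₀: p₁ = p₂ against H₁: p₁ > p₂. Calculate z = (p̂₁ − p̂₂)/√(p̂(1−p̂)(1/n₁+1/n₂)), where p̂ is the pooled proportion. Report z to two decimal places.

p̂₁ = 508/1592 = 0.31910, p̂₂ = 491/1779 = 0.27600.
Pooled p̂ = (508+491)/(1592+1779) = 999/3371 = 0.29635.
SE = √(p̂(1−p̂)(1/n₁+1/n₂)) = √(0.29635·0.70365·0.00119025) = √(0.0002482) = 0.01575.
z = (0.31910 − 0.27600)/0.01575 = 0.04310/0.01575 = 2.74.

z = 2.74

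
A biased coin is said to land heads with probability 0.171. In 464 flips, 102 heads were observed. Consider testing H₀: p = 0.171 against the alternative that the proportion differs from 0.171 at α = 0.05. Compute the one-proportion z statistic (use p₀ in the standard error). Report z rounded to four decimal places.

p̂ = 102/464 = 0.219828.
Under H₀, SE = √(0.171·0.829/464) = √(0.000305515) = 0.017479.
z = (0.219828 − 0.171)/0.017479 = 0.048828/0.017479 = 2.7935.
Two-sided p-value ≈ 2·Φ(−2.794) = 0.0052. With α = 0.05, reject H₀.

z = 2.7935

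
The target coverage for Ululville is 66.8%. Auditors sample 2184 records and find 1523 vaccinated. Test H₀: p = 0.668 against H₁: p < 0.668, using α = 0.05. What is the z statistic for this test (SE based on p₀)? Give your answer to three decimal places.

z = 2.912

p̂ = 1523/2184 ≈ 0.697344.
Under H₀, SE = √(0.668·0.332/2184) = √(0.000101546) = 0.010077.
z = (0.697344 − 0.668)/0.010077 = 0.029344/0.010077 = 2.912.
p-value = P(Z < 2.912) ≈ 0.9982. With α = 0.05, fail to reject H₀.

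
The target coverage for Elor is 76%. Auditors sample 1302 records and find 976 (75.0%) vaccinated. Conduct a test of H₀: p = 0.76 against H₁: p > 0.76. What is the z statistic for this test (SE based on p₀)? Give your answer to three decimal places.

p̂ = 976/1302 ≈ 0.74962.
SE = √(p₀(1−p₀)/n) = √(0.1824/1302) = 0.01184.
z = (0.74962 − 0.76)/0.01184 = -0.01038/0.01184 = -0.877.

z = -0.877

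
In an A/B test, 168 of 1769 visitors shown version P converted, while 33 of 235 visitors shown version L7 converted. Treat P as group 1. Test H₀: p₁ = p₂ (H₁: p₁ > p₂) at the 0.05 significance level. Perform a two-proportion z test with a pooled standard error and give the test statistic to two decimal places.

z = -2.18

p̂₁ = 168/1769 = 0.09497, p̂₂ = 33/235 = 0.14043.
Pooled p̂ = (168+33)/(1769+235) = 201/2004 = 0.10030.
SE = √(0.0902394 × 0.00482061) = 0.02086.
z = (0.09497 − 0.14043)/0.02086 = -0.04546/0.02086 = -2.18.
p-value = P(Z > -2.179) ≈ 0.9854; since p > α = 0.05, fail to reject H₀.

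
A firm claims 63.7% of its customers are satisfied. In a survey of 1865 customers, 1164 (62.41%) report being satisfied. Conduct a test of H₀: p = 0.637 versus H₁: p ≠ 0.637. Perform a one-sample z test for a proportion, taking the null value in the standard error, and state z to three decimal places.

z = -1.156

p̂ = 1164/1865 ≈ 0.62413.
Standard error under H₀: √(0.637×0.363/1865) = 0.01113.
z = (0.62413 − 0.637)/0.01113 = -0.01287/0.01113 = -1.156.
Two-sided p-value ≈ 2·Φ(−1.156) = 0.2477.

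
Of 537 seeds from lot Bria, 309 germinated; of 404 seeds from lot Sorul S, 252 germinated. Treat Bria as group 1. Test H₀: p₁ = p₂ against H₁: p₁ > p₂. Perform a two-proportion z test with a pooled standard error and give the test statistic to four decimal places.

p̂₁ = 309/537 ≈ 0.575419, p̂₂ = 252/404 ≈ 0.623762.
Pooled p̂ = (309+252)/(537+404) = 561/941 = 0.596174.
SE = √(p̂(1−p̂)(1/n₁+1/n₂)) = √(0.596174·0.403826·0.00433744) = √(0.00104424) = 0.032315.
z = (0.575419 − 0.623762)/0.032315 = -0.048343/0.032315 = -1.4960.
p-value = P(Z > -1.496) ≈ 0.9327.

z = -1.4960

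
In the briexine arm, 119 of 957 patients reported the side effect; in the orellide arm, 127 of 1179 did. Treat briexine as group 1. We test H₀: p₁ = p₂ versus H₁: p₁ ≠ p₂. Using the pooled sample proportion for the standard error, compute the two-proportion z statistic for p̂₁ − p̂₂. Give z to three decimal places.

p̂₁ = 119/957 = 0.12435, p̂₂ = 127/1179 = 0.10772.
Pooled p̂ = (119+127)/(957+1179) = 246/2136 = 0.11517.
SE = √(0.101905 × 0.00189311) = 0.01389.
z = (0.12435 − 0.10772)/0.01389 = 0.01663/0.01389 = 1.197.
p-value = 2·P(Z > 1.197) ≈ 0.2312.

z = 1.197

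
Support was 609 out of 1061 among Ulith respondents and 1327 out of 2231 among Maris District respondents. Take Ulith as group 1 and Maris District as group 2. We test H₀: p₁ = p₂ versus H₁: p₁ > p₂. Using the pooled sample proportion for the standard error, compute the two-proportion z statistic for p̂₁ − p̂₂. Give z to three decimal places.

z = -1.134

p̂₁ = 609/1061 = 0.57399, p̂₂ = 1327/2231 = 0.59480.
Pooled p̂ = (609+1327)/(1061+2231) = 1936/3292 = 0.58809.
SE = √(p̂(1−p̂)(1/n₁+1/n₂)) = √(0.58809·0.41191·0.00139074) = √(0.000336892) = 0.01835.
z = (0.57399 − 0.59480)/0.01835 = -0.02081/0.01835 = -1.134.
p-value = P(Z > -1.134) ≈ 0.8716.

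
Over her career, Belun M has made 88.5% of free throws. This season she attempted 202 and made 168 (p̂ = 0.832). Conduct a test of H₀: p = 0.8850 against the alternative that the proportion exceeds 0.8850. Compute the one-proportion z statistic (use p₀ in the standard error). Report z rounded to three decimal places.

p̂ = 168/202 ≈ 0.83168.
Under H₀, SE = √(0.885·0.115/202) = √(0.000503837) = 0.02245.
z = (0.83168 − 0.885)/0.02245 = -0.05332/0.02245 = -2.375.
p-value = P(Z > -2.375) ≈ 0.9912.

z = -2.375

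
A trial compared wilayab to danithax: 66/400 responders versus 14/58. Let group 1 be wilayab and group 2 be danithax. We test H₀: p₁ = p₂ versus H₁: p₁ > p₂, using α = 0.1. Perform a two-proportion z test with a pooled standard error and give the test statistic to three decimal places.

p̂₁ = 66/400 = 0.16500, p̂₂ = 14/58 = 0.24138.
Pooled p̂ = (66+14)/(400+58) = 80/458 = 0.17467.
SE = √(0.144162 × 0.0197414) = 0.05335.
z = (0.16500 − 0.24138)/0.05335 = -0.07638/0.05335 = -1.432.
p-value = P(Z > -1.432) ≈ 0.9239, so at α = 0.1 we fail to reject H₀.

z = -1.432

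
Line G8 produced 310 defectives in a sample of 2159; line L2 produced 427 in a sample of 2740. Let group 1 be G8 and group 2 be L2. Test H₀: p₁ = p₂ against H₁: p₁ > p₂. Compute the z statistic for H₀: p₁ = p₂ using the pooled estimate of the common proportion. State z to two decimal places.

p̂₁ = 310/2159 ≈ 0.14358, p̂₂ = 427/2740 ≈ 0.15584.
Pooled p̂ = (310+427)/(2159+2740) = 737/4899 = 0.15044.
SE = √(0.127807 × 0.000828141) = 0.01029.
z = (0.14358 − 0.15584)/0.01029 = -0.01226/0.01029 = -1.19.

z = -1.19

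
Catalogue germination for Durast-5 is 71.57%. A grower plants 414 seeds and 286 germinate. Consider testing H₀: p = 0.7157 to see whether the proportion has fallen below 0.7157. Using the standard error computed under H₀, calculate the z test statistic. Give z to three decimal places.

z = -1.122

p̂ = 286/414 ≈ 0.69082.
SE = √(p₀(1−p₀)/n) = √(0.20347/414) = 0.02217.
z = (0.69082 − 0.7157)/0.02217 = -0.02488/0.02217 = -1.122.
p-value = P(Z < -1.122) ≈ 0.1309.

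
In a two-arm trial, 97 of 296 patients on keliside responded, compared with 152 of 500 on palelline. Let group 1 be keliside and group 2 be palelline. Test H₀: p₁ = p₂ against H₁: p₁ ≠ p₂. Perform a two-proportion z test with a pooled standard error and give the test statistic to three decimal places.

z = 0.697

p̂₁ = 97/296 ≈ 0.32770, p̂₂ = 152/500 ≈ 0.30400.
Pooled p̂ = (97+152)/(296+500) = 249/796 = 0.31281.
SE = √(0.214961 × 0.00537838) = 0.03400.
z = (0.32770 − 0.30400)/0.03400 = 0.02370/0.03400 = 0.697.
Two-sided p-value ≈ 2·Φ(−0.697) = 0.4857.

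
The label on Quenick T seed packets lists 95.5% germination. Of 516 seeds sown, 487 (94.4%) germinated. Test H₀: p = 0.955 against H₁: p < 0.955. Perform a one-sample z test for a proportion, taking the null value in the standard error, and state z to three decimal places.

p̂ = 487/516 ≈ 0.94380.
Standard error under H₀: √(0.955×0.045/516) = 0.00913.
z = (0.94380 − 0.955)/0.00913 = -0.01120/0.00913 = -1.227.
p-value = P(Z < -1.227) ≈ 0.1098.

z = -1.227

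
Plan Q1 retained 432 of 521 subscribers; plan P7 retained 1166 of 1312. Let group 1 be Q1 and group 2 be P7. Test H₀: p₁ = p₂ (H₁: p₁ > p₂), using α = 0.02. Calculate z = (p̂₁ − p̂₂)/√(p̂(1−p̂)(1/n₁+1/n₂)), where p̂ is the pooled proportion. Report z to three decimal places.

z = -3.439

p̂₁ = 432/521 ≈ 0.8291747, p̂₂ = 1166/1312 ≈ 0.8887195.
Pooled p̂ = (432+1166)/(521+1312) = 1598/1833 = 0.8717949.
SE = √(0.111769 × 0.00268158) = 0.0173123.
z = (0.8291747 − 0.8887195)/0.0173123 = -0.0595448/0.0173123 = -3.439.
p-value = P(Z > -3.439) ≈ 0.9997. With α = 0.02, fail to reject H₀.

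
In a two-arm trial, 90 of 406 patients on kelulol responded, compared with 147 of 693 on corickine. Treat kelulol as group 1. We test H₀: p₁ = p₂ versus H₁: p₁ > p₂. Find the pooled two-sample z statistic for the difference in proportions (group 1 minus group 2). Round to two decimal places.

p̂₁ = 90/406 = 0.2217, p̂₂ = 147/693 = 0.2121.
Pooled p̂ = (90+147)/(406+693) = 237/1099 = 0.2157.
SE = √(0.169145 × 0.00390606) = 0.0257.
z = (0.2217 − 0.2121)/0.0257 = 0.0096/0.0257 = 0.37.

z = 0.37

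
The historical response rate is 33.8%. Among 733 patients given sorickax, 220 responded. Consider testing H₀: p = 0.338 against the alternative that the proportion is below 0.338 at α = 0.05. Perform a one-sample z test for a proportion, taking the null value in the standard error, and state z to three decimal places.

p̂ = 220/733 = 0.30014.
SE = √(p₀(1−p₀)/n) = √(0.22376/733) = 0.01747.
z = (0.30014 − 0.338)/0.01747 = -0.03786/0.01747 = -2.167.
p-value = P(Z < -2.167) ≈ 0.0151, so at α = 0.05 we reject H₀.

z = -2.167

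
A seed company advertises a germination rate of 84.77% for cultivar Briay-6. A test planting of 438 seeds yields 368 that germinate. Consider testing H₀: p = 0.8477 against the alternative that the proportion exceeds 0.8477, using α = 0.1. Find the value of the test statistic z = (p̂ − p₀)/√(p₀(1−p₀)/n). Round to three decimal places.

p̂ = 368/438 = 0.84018.
Standard error under H₀: √(0.8477×0.1523/438) = 0.01717.
z = (0.84018 − 0.8477)/0.01717 = -0.00752/0.01717 = -0.438.
p-value = P(Z > -0.438) ≈ 0.6693, so at α = 0.1 we fail to reject H₀.

z = -0.438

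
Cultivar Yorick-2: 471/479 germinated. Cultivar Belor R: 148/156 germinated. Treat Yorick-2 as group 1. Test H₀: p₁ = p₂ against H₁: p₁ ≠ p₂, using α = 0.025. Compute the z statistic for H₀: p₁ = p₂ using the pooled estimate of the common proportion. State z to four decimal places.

z = 2.3936

p̂₁ = 471/479 ≈ 0.983299, p̂₂ = 148/156 ≈ 0.948718.
Pooled p̂ = (471+148)/(479+156) = 619/635 = 0.974803.
SE = √(0.024562 × 0.00849794) = 0.014447.
z = (0.983299 − 0.948718)/0.014447 = 0.034581/0.014447 = 2.3936.
Two-sided p-value ≈ 2·Φ(−2.394) = 0.0167, so at α = 0.025 we reject H₀.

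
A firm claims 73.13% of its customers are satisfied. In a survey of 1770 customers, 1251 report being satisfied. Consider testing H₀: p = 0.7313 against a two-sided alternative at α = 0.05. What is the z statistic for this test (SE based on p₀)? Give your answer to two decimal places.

z = -2.33

p̂ = 1251/1770 ≈ 0.7068.
Standard error under H₀: √(0.7313×0.2687/1770) = 0.0105.
z = (0.7068 − 0.7313)/0.0105 = -0.0245/0.0105 = -2.33.
Two-sided p-value ≈ 2·Φ(−2.327) = 0.0200. With α = 0.05, reject H₀.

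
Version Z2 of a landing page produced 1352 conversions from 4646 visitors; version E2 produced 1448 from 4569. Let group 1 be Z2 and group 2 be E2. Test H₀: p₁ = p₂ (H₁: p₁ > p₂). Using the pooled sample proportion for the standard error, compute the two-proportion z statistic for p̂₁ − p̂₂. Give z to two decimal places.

z = -2.70

p̂₁ = 1352/4646 = 0.2910, p̂₂ = 1448/4569 = 0.3169.
Pooled p̂ = (1352+1448)/(4646+4569) = 2800/9215 = 0.3039.
SE = √(p̂(1−p̂)(1/n₁+1/n₂)) = √(0.3039·0.6961·0.000434105) = √(9.18246e-05) = 0.0096.
z = (0.2910 − 0.3169)/0.0096 = -0.0259/0.0096 = -2.70.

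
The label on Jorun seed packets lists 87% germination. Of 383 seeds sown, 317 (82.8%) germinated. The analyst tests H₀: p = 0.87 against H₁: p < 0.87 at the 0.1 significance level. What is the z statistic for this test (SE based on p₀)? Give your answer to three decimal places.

p̂ = 317/383 = 0.82768.
Standard error under H₀: √(0.87×0.13/383) = 0.01718.
z = (0.82768 − 0.87)/0.01718 = -0.04232/0.01718 = -2.463.
p-value = P(Z < -2.463) ≈ 0.0069; since p < α = 0.1, reject H₀.

z = -2.463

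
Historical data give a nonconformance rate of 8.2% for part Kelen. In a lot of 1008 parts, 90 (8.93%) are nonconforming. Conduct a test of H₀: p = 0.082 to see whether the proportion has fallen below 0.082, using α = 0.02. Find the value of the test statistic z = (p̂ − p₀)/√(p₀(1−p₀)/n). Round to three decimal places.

p̂ = 90/1008 ≈ 0.089286.
Under H₀, SE = √(0.082·0.918/1008) = √(7.46786e-05) = 0.008642.
z = (0.089286 − 0.082)/0.008642 = 0.007286/0.008642 = 0.843.
p-value = P(Z < 0.843) ≈ 0.8004, so at α = 0.02 we fail to reject H₀.

z = 0.843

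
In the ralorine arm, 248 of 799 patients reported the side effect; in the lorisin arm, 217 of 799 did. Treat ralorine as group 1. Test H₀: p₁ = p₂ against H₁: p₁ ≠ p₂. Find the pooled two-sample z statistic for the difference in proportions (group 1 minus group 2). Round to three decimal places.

p̂₁ = 248/799 = 0.31039, p̂₂ = 217/799 = 0.27159.
Pooled p̂ = (248+217)/(799+799) = 465/1598 = 0.29099.
SE = √(0.206314 × 0.00250313) = 0.02273.
z = (0.31039 − 0.27159)/0.02273 = 0.03880/0.02273 = 1.707.

z = 1.707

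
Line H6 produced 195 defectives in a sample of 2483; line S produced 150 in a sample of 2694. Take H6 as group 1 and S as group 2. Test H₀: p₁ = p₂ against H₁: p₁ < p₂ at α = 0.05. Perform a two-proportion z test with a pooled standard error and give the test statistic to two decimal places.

p̂₁ = 195/2483 = 0.07853, p̂₂ = 150/2694 = 0.05568.
Pooled p̂ = (195+150)/(2483+2694) = 345/5177 = 0.06664.
SE = √(0.0621999 × 0.000773934) = 0.00694.
z = (0.07853 − 0.05568)/0.00694 = 0.02285/0.00694 = 3.29.
p-value = P(Z < 3.294) ≈ 0.9995; since p > α = 0.05, fail to reject H₀.

z = 3.29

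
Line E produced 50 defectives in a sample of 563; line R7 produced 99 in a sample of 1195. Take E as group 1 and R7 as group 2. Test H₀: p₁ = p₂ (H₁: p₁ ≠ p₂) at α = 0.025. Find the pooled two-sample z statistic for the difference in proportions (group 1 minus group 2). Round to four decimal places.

z = 0.4190

p̂₁ = 50/563 ≈ 0.088810, p̂₂ = 99/1195 ≈ 0.082845.
Pooled p̂ = (50+99)/(563+1195) = 149/1758 = 0.084755.
SE = √(p̂(1−p̂)(1/n₁+1/n₂)) = √(0.084755·0.915245·0.00261302) = √(0.000202697) = 0.014237.
z = (0.088810 − 0.082845)/0.014237 = 0.005965/0.014237 = 0.4190.
Two-sided p-value ≈ 2·Φ(−0.419) = 0.6752. With α = 0.025, fail to reject H₀.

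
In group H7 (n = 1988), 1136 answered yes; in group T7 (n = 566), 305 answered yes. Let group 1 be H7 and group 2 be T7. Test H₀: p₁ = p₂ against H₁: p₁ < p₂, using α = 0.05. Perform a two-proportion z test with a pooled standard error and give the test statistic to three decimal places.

p̂₁ = 1136/1988 ≈ 0.57143, p̂₂ = 305/566 ≈ 0.53887.
Pooled p̂ = (1136+305)/(1988+566) = 1441/2554 = 0.56421.
SE = √(0.245877 × 0.0022698) = 0.02362.
z = (0.57143 − 0.53887)/0.02362 = 0.03256/0.02362 = 1.378.
p-value = P(Z < 1.378) ≈ 0.9159. With α = 0.05, fail to reject H₀.

z = 1.378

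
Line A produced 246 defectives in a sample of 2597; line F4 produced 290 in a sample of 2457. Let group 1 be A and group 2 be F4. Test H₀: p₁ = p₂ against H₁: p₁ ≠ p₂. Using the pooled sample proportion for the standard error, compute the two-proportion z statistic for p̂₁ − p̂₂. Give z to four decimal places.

z = -2.6894

p̂₁ = 246/2597 = 0.0947247, p̂₂ = 290/2457 = 0.1180301.
Pooled p̂ = (246+290)/(2597+2457) = 536/5054 = 0.1060546.
SE = √(0.094807 × 0.00079206) = 0.0086656.
z = (0.0947247 − 0.1180301)/0.0086656 = -0.0233054/0.0086656 = -2.6894.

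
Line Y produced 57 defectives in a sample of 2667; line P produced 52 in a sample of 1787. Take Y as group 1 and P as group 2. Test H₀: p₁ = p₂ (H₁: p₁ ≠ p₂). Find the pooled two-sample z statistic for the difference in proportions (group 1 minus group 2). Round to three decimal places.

p̂₁ = 57/2667 = 0.021372, p̂₂ = 52/1787 = 0.029099.
Pooled p̂ = (57+52)/(2667+1787) = 109/4454 = 0.024472.
SE = √(0.0238735 × 0.00093455) = 0.004723.
z = (0.021372 − 0.029099)/0.004723 = -0.007727/0.004723 = -1.636.
p-value = 2·P(Z > 1.636) ≈ 0.1019.

z = -1.636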